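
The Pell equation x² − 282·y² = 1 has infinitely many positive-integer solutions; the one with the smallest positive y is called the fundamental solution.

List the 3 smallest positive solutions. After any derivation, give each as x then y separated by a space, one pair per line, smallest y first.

2351 140
11054401 658280
51977791151 3095232420

√282 = [16; 1,3,1,4,1,3,1,32, …], period ℓ=8 (even) → k=7
a_0=16:  p_0=16·1+0=16,  q_0=16·0+1=1
…
a_2=3:  p_2=3·17+16=67,  q_2=3·1+1=4
…
a_5=1:  p_5=1·403+84=487,  q_5=1·24+5=29
a_6=3:  p_6=3·487+403=1864,  q_6=3·29+24=111
a_7=1:  p_7=1·1864+487=2351,  q_7=1·111+29=140
(x₁, y₁) = (2351, 140);  2351² − 282·140² = 1 ✓
k=2:  x_2 = 2351·2351+282·140·140 = 11054401,  y_2 = 2351·140+140·2351 = 658280
k=3:  x_3 = 2351·11054401+282·140·658280 = 51977791151,  y_3 = 2351·658280+140·11054401 = 3095232420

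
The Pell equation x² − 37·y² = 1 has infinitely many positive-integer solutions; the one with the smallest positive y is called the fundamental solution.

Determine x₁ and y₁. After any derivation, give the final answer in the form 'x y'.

73 12

d=37: √d = [6; 12] (ℓ=1, odd), read p_1/q_1
step 0: (6, 1)  from 6·(1,0) + (0,1)
step 1: (73, 12)  from 12·(6,1) + (1,0)
→ (73, 12).  Check: 73²=5329, 37·12²=5328, difference 1.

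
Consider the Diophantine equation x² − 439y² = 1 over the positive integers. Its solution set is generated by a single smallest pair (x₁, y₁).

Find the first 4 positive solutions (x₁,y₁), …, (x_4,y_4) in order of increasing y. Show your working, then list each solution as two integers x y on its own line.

440 21
387199 18480
340734680 16262379
299846131201 14310875040

d=439: √d = [20; 1,19,1,40] (ℓ=4, even), read p_3/q_3
a_0=20:  p_0=20·1+0=20,  q_0=20·0+1=1
a_1=1:  p_1=1·20+1=21,  q_1=1·1+0=1
a_2=19:  p_2=19·21+20=419,  q_2=19·1+1=20
a_3=1:  p_3=1·419+21=440,  q_3=1·20+1=21
fundamental: x₁=440, y₁=21  (since 193600 − 439·441 = 1)
n=2: (440,21)∘(440,21) = (440·440+439·21·21, 440·21+21·440) = (387199,18480)
n=3: (387199,18480)∘(440,21) = (440·387199+439·21·18480, 440·18480+21·387199) = (340734680,16262379)
n=4: (340734680,16262379)∘(440,21) = (440·340734680+439·21·16262379, 440·16262379+21·340734680) = (299846131201,14310875040)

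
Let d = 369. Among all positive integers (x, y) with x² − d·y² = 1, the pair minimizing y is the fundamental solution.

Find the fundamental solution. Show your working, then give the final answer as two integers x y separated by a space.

8396801 437120

√369 → a₀=19, period (4,1,3,2,7,4,7,2,3,1,4,38); ℓ=12 even so k=11
i=0: a=19 ⇒ p=19, q=1
…
i=3: a=3 ⇒ p=365, q=19
i=4: a=2 ⇒ p=826, q=43
…
i=7: a=7 ⇒ p=184045, q=9581
i=8: a=2 ⇒ p=393504, q=20485
i=9: a=3 ⇒ p=1364557, q=71036
i=10: a=1 ⇒ p=1758061, q=91521
i=11: a=4 ⇒ p=8396801, q=437120
→ (8396801, 437120).  Check: 8396801²=70506267033601, 369·437120²=70506267033600, difference 1.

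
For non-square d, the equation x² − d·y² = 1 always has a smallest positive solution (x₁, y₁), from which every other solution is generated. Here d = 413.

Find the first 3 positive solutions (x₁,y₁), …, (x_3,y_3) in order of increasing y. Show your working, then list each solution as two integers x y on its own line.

√413 = [20; 3,9,1,4,1,9,3,40, …], period ℓ=8 (even) → k=7
step 0: (20, 1)  from 20·(1,0) + (0,1)
step 1: (61, 3)  from 3·(20,1) + (1,0)
…
step 3: (630, 31)  from 1·(569,28) + (61,3)
…
step 6: (36560, 1799)  from 9·(3719,183) + (3089,152)
step 7: (113399, 5580)  from 3·(36560,1799) + (3719,183)
fundamental: x₁=113399, y₁=5580  (since 12859333201 − 413·31136400 = 1)
(113399+5580√413)^2 = 25718666401 + 1265532840√413
(113399+5580√413)^3 = 5832942102300599 + 287020317040740√413

113399 5580
25718666401 1265532840
5832942102300599 287020317040740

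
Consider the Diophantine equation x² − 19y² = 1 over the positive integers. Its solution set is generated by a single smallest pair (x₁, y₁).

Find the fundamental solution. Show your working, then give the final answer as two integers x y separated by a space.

[4; 2,1,3,1,2,8] for √19; ℓ=6 ⇒ convergent index 5
i=0: a=4 ⇒ p=4, q=1
i=1: a=2 ⇒ p=9, q=2
i=2: a=1 ⇒ p=13, q=3
…
i=4: a=1 ⇒ p=61, q=14
i=5: a=2 ⇒ p=170, q=39
fundamental: x₁=170, y₁=39  (since 28900 − 19·1521 = 1)

170 39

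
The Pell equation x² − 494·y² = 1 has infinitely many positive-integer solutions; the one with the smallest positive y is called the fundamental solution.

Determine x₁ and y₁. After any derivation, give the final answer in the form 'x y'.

√494 → a₀=22, period (4,2,2,1,2,1,2,2,4,44); ℓ=10 even so k=9
a_0=22:  p_0=22·1+0=22,  q_0=22·0+1=1
a_1=4:  p_1=4·22+1=89,  q_1=4·1+0=4
a_2=2:  p_2=2·89+22=200,  q_2=2·4+1=9
a_3=2:  p_3=2·200+89=489,  q_3=2·9+4=22
a_4=1:  p_4=1·489+200=689,  q_4=1·22+9=31
a_5=2:  p_5=2·689+489=1867,  q_5=2·31+22=84
a_6=1:  p_6=1·1867+689=2556,  q_6=1·84+31=115
…
a_8=2:  p_8=2·6979+2556=16514,  q_8=2·314+115=743
a_9=4:  p_9=4·16514+6979=73035,  q_9=4·743+314=3286
fundamental: x₁=73035, y₁=3286  (since 5334111225 − 494·10797796 = 1)

73035 3286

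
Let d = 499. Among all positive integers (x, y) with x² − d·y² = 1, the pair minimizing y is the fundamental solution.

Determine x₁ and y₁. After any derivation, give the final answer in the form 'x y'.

d=499: √d = [22; 2,1,21,1,2,44] (ℓ=6, even), read p_5/q_5
a_0=22:  p_0=22·1+0=22,  q_0=22·0+1=1
a_1=2:  p_1=2·22+1=45,  q_1=2·1+0=2
…
a_3=21:  p_3=21·67+45=1452,  q_3=21·3+2=65
a_4=1:  p_4=1·1452+67=1519,  q_4=1·65+3=68
a_5=2:  p_5=2·1519+1452=4490,  q_5=2·68+65=201
(x₁, y₁) = (4490, 201);  4490² − 499·201² = 1 ✓

4490 201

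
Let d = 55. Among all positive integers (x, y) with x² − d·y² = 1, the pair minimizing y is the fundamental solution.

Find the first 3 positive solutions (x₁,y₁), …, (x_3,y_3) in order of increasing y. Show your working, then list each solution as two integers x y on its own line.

√55 = [7; 2,2,2,14, …], period ℓ=4 (even) → k=3
step 0: (7, 1)  from 7·(1,0) + (0,1)
…
step 2: (37, 5)  from 2·(15,2) + (7,1)
step 3: (89, 12)  from 2·(37,5) + (15,2)
→ (89, 12).  Check: 89²=7921, 55·12²=7920, difference 1.
k=2:  x_2 = 89·89+55·12·12 = 15841,  y_2 = 89·12+12·89 = 2136
k=3:  x_3 = 89·15841+55·12·2136 = 2819609,  y_3 = 89·2136+12·15841 = 380196

89 12
15841 2136
2819609 380196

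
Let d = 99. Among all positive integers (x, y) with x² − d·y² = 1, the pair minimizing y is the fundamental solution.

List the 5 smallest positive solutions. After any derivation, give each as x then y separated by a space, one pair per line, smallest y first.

10 1
199 20
3970 399
79201 7960
1580050 158801

[9; 1,18] for √99; ℓ=2 ⇒ convergent index 1
i=0: a=9 ⇒ p=9, q=1
i=1: a=1 ⇒ p=10, q=1
fundamental: x₁=10, y₁=1  (since 100 − 99·1 = 1)
n=2: (10,1)∘(10,1) = (10·10+99·1·1, 10·1+1·10) = (199,20)
n=3: (199,20)∘(10,1) = (10·199+99·1·20, 10·20+1·199) = (3970,399)
n=4: (3970,399)∘(10,1) = (10·3970+99·1·399, 10·399+1·3970) = (79201,7960)
n=5: (79201,7960)∘(10,1) = (10·79201+99·1·7960, 10·7960+1·79201) = (1580050,158801)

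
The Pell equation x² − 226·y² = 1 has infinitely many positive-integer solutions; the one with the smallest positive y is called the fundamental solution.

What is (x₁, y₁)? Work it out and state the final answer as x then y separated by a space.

451 30

√226 = [15; 30, …], period ℓ=1 (odd) → k=1
a_0=15:  p_0=15·1+0=15,  q_0=15·0+1=1
a_1=30:  p_1=30·15+1=451,  q_1=30·1+0=30
→ (451, 30).  Check: 451²=203401, 226·30²=203400, difference 1.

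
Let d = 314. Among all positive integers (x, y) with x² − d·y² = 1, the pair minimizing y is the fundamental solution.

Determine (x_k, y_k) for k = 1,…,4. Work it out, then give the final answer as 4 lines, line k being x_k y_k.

√314 → a₀=17, period (1,2,1,1,2,1,34); ℓ=7 odd so k=13
step 0: (17, 1)  from 17·(1,0) + (0,1)
…
step 2: (53, 3)  from 2·(18,1) + (17,1)
…
step 4: (124, 7)  from 1·(71,4) + (53,3)
step 5: (319, 18)  from 2·(124,7) + (71,4)
step 6: (443, 25)  from 1·(319,18) + (124,7)
step 7: (15381, 868)  from 34·(443,25) + (319,18)
…
step 10: (62853, 3547)  from 1·(47029,2654) + (15824,893)
…
step 12: (282617, 15949)  from 2·(109882,6201) + (62853,3547)
step 13: (392499, 22150)  from 1·(282617,15949) + (109882,6201)
→ (392499, 22150).  Check: 392499²=154055465001, 314·22150²=154055465000, difference 1.
n=2: (392499,22150)∘(392499,22150) = (392499·392499+314·22150·22150, 392499·22150+22150·392499) = (308110930001,17387705700)
n=3: (308110930001,17387705700)∘(392499,22150) = (392499·308110930001+314·22150·17387705700, 392499·17387705700+22150·308110930001) = (241866463828532499,13649314199066450)
n=4: (241866463828532499,13649314199066450)∘(392499,22150) = (392499·241866463828532499+314·22150·13649314199066450, 392499·13649314199066450+22150·241866463828532499) = (189864690372162243720001,10714684347621377411400)

392499 22150
308110930001 17387705700
241866463828532499 13649314199066450
189864690372162243720001 10714684347621377411400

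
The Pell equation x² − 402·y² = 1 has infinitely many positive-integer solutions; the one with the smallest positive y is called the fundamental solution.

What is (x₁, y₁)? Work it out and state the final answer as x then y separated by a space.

√402 = [20; 20,40, …], period ℓ=2 (even) → k=1
i=0: a=20 ⇒ p=20, q=1
i=1: a=20 ⇒ p=401, q=20
(x₁, y₁) = (401, 20);  401² − 402·20² = 1 ✓

401 20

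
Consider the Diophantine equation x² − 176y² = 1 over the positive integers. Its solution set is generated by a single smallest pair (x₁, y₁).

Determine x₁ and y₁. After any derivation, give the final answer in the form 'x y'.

199 15

d=176: √d = [13; 3,1,3,26] (ℓ=4, even), read p_3/q_3
i=0: a=13 ⇒ p=13, q=1
i=1: a=3 ⇒ p=40, q=3
i=2: a=1 ⇒ p=53, q=4
i=3: a=3 ⇒ p=199, q=15
→ (199, 15).  Check: 199²=39601, 176·15²=39600, difference 1.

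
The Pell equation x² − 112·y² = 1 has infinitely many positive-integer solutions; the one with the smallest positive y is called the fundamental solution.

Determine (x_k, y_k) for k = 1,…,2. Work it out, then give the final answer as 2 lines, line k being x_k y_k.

127 12
32257 3048

[10; 1,1,2,1,1,20] for √112; ℓ=6 ⇒ convergent index 5
a_0=10:  p_0=10·1+0=10,  q_0=10·0+1=1
…
a_2=1:  p_2=1·11+10=21,  q_2=1·1+1=2
…
a_4=1:  p_4=1·53+21=74,  q_4=1·5+2=7
a_5=1:  p_5=1·74+53=127,  q_5=1·7+5=12
fundamental: x₁=127, y₁=12  (since 16129 − 112·144 = 1)
(127+12√112)^2 = 32257 + 3048√112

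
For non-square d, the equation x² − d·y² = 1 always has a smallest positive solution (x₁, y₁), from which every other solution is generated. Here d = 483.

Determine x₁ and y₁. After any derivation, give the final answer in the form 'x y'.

22 1

√483 = [21; 1,42, …], period ℓ=2 (even) → k=1
k=0  a_k=21  p_k/q_k = 21/1
k=1  a_k=1  p_k/q_k = 22/1
fundamental: x₁=22, y₁=1  (since 484 − 483·1 = 1)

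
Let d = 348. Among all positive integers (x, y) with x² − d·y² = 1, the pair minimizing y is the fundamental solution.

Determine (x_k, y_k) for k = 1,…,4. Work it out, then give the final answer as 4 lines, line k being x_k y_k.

1567 84
4910977 263256
15391000351 825044220
48235390189057 2585688322224

d=348: √d = [18; 1,1,1,8,1,1,1,36] (ℓ=8, even), read p_7/q_7
i=0: a=18 ⇒ p=18, q=1
i=1: a=1 ⇒ p=19, q=1
i=2: a=1 ⇒ p=37, q=2
…
i=4: a=8 ⇒ p=485, q=26
i=5: a=1 ⇒ p=541, q=29
i=6: a=1 ⇒ p=1026, q=55
i=7: a=1 ⇒ p=1567, q=84
→ (1567, 84).  Check: 1567²=2455489, 348·84²=2455488, difference 1.
n=2: (1567,84)∘(1567,84) = (1567·1567+348·84·84, 1567·84+84·1567) = (4910977,263256)
n=3: (4910977,263256)∘(1567,84) = (1567·4910977+348·84·263256, 1567·263256+84·4910977) = (15391000351,825044220)
n=4: (15391000351,825044220)∘(1567,84) = (1567·15391000351+348·84·825044220, 1567·825044220+84·15391000351) = (48235390189057,2585688322224)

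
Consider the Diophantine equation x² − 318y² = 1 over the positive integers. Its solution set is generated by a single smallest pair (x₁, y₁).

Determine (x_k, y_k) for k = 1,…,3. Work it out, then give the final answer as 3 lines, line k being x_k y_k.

107 6
22897 1284
4899851 274770

[17; 1,4,1,34] for √318; ℓ=4 ⇒ convergent index 3
a_0=17:  p_0=17·1+0=17,  q_0=17·0+1=1
a_1=1:  p_1=1·17+1=18,  q_1=1·1+0=1
a_2=4:  p_2=4·18+17=89,  q_2=4·1+1=5
a_3=1:  p_3=1·89+18=107,  q_3=1·5+1=6
→ (107, 6).  Check: 107²=11449, 318·6²=11448, difference 1.
n=2: (107,6)∘(107,6) = (107·107+318·6·6, 107·6+6·107) = (22897,1284)
n=3: (22897,1284)∘(107,6) = (107·22897+318·6·1284, 107·1284+6·22897) = (4899851,274770)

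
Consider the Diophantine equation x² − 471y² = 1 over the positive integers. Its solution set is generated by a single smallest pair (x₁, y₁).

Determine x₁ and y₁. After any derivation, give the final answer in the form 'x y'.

√471 = [21; 1,2,2,1,3,…,2,1,42, …], period ℓ=14 (even) → k=13
k=0  a_k=21  p_k/q_k = 21/1
…
k=3  a_k=2  p_k/q_k = 152/7
k=4  a_k=1  p_k/q_k = 217/10
…
k=6  a_k=4  p_k/q_k = 3429/158
…
k=10  a_k=1  p_k/q_k = 843469/38865
…
k=12  a_k=2  p_k/q_k = 5506953/253747
k=13  a_k=1  p_k/q_k = 7838695/361188
fundamental: x₁=7838695, y₁=361188  (since 61445139303025 − 471·130456771344 = 1)

7838695 361188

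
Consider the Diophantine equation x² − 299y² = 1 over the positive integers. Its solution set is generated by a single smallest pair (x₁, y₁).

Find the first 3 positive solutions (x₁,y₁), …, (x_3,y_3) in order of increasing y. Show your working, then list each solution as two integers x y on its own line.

415 24
344449 19920
285892255 16533576

d=299: √d = [17; 3,2,3,34] (ℓ=4, even), read p_3/q_3
a_0=17:  p_0=17·1+0=17,  q_0=17·0+1=1
a_1=3:  p_1=3·17+1=52,  q_1=3·1+0=3
a_2=2:  p_2=2·52+17=121,  q_2=2·3+1=7
a_3=3:  p_3=3·121+52=415,  q_3=3·7+3=24
→ (415, 24).  Check: 415²=172225, 299·24²=172224, difference 1.
n=2: (415,24)∘(415,24) = (415·415+299·24·24, 415·24+24·415) = (344449,19920)
n=3: (344449,19920)∘(415,24) = (415·344449+299·24·19920, 415·19920+24·344449) = (285892255,16533576)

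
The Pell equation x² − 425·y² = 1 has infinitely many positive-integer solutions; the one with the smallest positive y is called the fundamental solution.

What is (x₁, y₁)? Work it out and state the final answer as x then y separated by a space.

143649 6968

d=425: √d = [20; 1,1,1,1,1,1,40] (ℓ=7, odd), read p_13/q_13
i=0: a=20 ⇒ p=20, q=1
i=1: a=1 ⇒ p=21, q=1
i=2: a=1 ⇒ p=41, q=2
i=3: a=1 ⇒ p=62, q=3
i=4: a=1 ⇒ p=103, q=5
…
i=7: a=40 ⇒ p=10885, q=528
i=8: a=1 ⇒ p=11153, q=541
i=9: a=1 ⇒ p=22038, q=1069
…
i=11: a=1 ⇒ p=55229, q=2679
i=12: a=1 ⇒ p=88420, q=4289
i=13: a=1 ⇒ p=143649, q=6968
→ (143649, 6968).  Check: 143649²=20635035201, 425·6968²=20635035200, difference 1.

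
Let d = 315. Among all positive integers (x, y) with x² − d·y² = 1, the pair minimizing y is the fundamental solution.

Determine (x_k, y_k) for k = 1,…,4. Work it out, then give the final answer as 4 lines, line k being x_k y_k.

√315 → a₀=17, period (1,2,1,34); ℓ=4 even so k=3
step 0: (17, 1)  from 17·(1,0) + (0,1)
step 1: (18, 1)  from 1·(17,1) + (1,0)
step 2: (53, 3)  from 2·(18,1) + (17,1)
step 3: (71, 4)  from 1·(53,3) + (18,1)
(x₁, y₁) = (71, 4);  71² − 315·4² = 1 ✓
(x_2, y_2) = (71·71 + 315·4·4, 71·4 + 4·71) = (10081, 568)
(x_3, y_3) = (71·10081 + 315·4·568, 71·568 + 4·10081) = (1431431, 80652)
(x_4, y_4) = (71·1431431 + 315·4·80652, 71·80652 + 4·1431431) = (203253121, 11452016)

71 4
10081 568
1431431 80652
203253121 11452016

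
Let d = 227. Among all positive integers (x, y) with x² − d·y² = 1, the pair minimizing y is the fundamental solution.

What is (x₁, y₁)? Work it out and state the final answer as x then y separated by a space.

d=227: √d = [15; 15,30] (ℓ=2, even), read p_1/q_1
k=0  a_k=15  p_k/q_k = 15/1
k=1  a_k=15  p_k/q_k = 226/15
→ (226, 15).  Check: 226²=51076, 227·15²=51075, difference 1.

226 15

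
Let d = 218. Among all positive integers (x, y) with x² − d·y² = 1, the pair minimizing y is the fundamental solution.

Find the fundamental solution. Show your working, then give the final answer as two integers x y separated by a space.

d=218: √d = [14; 1,3,3,1,28] (ℓ=5, odd), read p_9/q_9
k=0  a_k=14  p_k/q_k = 14/1
…
k=2  a_k=3  p_k/q_k = 59/4
k=3  a_k=3  p_k/q_k = 192/13
…
k=8  a_k=3  p_k/q_k = 96370/6527
k=9  a_k=1  p_k/q_k = 126003/8534
→ (126003, 8534).  Check: 126003²=15876756009, 218·8534²=15876756008, difference 1.

126003 8534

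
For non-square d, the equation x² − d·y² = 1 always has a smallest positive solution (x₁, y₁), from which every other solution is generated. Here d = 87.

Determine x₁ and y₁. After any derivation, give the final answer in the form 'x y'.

d=87: √d = [9; 3,18] (ℓ=2, even), read p_1/q_1
k=0  a_k=9  p_k/q_k = 9/1
k=1  a_k=3  p_k/q_k = 28/3
→ (28, 3).  Check: 28²=784, 87·3²=783, difference 1.

28 3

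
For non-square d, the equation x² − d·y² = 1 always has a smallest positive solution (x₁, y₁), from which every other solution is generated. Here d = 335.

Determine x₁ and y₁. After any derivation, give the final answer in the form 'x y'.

604 33

d=335: √d = [18; 3,3,3,36] (ℓ=4, even), read p_3/q_3
a_0=18:  p_0=18·1+0=18,  q_0=18·0+1=1
…
a_2=3:  p_2=3·55+18=183,  q_2=3·3+1=10
a_3=3:  p_3=3·183+55=604,  q_3=3·10+3=33
fundamental: x₁=604, y₁=33  (since 364816 − 335·1089 = 1)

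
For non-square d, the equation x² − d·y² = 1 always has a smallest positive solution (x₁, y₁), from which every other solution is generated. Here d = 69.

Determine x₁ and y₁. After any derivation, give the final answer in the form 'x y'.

7775 936

d=69: √d = [8; 3,3,1,4,1,3,3,16] (ℓ=8, even), read p_7/q_7
a_0=8:  p_0=8·1+0=8,  q_0=8·0+1=1
…
a_2=3:  p_2=3·25+8=83,  q_2=3·3+1=10
a_3=1:  p_3=1·83+25=108,  q_3=1·10+3=13
a_4=4:  p_4=4·108+83=515,  q_4=4·13+10=62
a_5=1:  p_5=1·515+108=623,  q_5=1·62+13=75
a_6=3:  p_6=3·623+515=2384,  q_6=3·75+62=287
a_7=3:  p_7=3·2384+623=7775,  q_7=3·287+75=936
→ (7775, 936).  Check: 7775²=60450625, 69·936²=60450624, difference 1.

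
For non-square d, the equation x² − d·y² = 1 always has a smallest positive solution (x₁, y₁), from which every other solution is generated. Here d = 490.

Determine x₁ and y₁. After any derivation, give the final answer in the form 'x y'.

[22; 7,2,1,4,4,4,1,2,7,44] for √490; ℓ=10 ⇒ convergent index 9
step 0: (22, 1)  from 22·(1,0) + (0,1)
…
step 3: (487, 22)  from 1·(332,15) + (155,7)
…
step 5: (9607, 434)  from 4·(2280,103) + (487,22)
step 6: (40708, 1839)  from 4·(9607,434) + (2280,103)
step 7: (50315, 2273)  from 1·(40708,1839) + (9607,434)
step 8: (141338, 6385)  from 2·(50315,2273) + (40708,1839)
step 9: (1039681, 46968)  from 7·(141338,6385) + (50315,2273)
fundamental: x₁=1039681, y₁=46968  (since 1080936581761 − 490·2205993024 = 1)

1039681 46968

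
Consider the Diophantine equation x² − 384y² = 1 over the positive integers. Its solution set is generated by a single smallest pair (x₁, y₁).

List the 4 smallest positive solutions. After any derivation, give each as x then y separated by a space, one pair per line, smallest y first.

[19; 1,1,2,9,2,1,1,38] for √384; ℓ=8 ⇒ convergent index 7
k=0  a_k=19  p_k/q_k = 19/1
…
k=3  a_k=2  p_k/q_k = 98/5
…
k=6  a_k=1  p_k/q_k = 2861/146
k=7  a_k=1  p_k/q_k = 4801/245
fundamental: x₁=4801, y₁=245  (since 23049601 − 384·60025 = 1)
(4801+245√384)^2 = 46099201 + 2352490√384
(4801+245√384)^3 = 442644523201 + 22588608735√384
(4801+245√384)^4 = 4250272665676801 + 216895818720980√384

4801 245
46099201 2352490
442644523201 22588608735
4250272665676801 216895818720980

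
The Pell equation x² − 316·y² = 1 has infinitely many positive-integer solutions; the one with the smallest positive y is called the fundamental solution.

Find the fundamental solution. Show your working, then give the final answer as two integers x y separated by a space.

√316 = [17; 1,3,2,8,2,3,1,34, …], period ℓ=8 (even) → k=7
i=0: a=17 ⇒ p=17, q=1
…
i=2: a=3 ⇒ p=71, q=4
…
i=6: a=3 ⇒ p=9937, q=559
i=7: a=1 ⇒ p=12799, q=720
→ (12799, 720).  Check: 12799²=163814401, 316·720²=163814400, difference 1.

12799 720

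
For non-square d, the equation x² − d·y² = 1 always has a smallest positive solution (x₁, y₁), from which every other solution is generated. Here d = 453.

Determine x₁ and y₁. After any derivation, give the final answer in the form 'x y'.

√453 = [21; 3,1,1,10,14,10,1,1,3,42, …], period ℓ=10 (even) → k=9
step 0: (21, 1)  from 21·(1,0) + (0,1)
…
step 2: (85, 4)  from 1·(64,3) + (21,1)
…
step 5: (22199, 1043)  from 14·(1575,74) + (149,7)
…
step 8: (469329, 22051)  from 1·(245764,11547) + (223565,10504)
step 9: (1653751, 77700)  from 3·(469329,22051) + (245764,11547)
fundamental: x₁=1653751, y₁=77700  (since 2734892370001 − 453·6037290000 = 1)

1653751 77700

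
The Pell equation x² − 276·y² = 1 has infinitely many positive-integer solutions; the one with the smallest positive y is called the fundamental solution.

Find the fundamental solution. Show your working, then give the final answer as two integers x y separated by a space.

7775 468

d=276: √d = [16; 1,1,1,1,2,2,2,1,1,1,1,32] (ℓ=12, even), read p_11/q_11
k=0  a_k=16  p_k/q_k = 16/1
k=1  a_k=1  p_k/q_k = 17/1
k=2  a_k=1  p_k/q_k = 33/2
k=3  a_k=1  p_k/q_k = 50/3
k=4  a_k=1  p_k/q_k = 83/5
k=5  a_k=2  p_k/q_k = 216/13
k=6  a_k=2  p_k/q_k = 515/31
k=7  a_k=2  p_k/q_k = 1246/75
k=8  a_k=1  p_k/q_k = 1761/106
k=9  a_k=1  p_k/q_k = 3007/181
k=10  a_k=1  p_k/q_k = 4768/287
k=11  a_k=1  p_k/q_k = 7775/468
(x₁, y₁) = (7775, 468);  7775² − 276·468² = 1 ✓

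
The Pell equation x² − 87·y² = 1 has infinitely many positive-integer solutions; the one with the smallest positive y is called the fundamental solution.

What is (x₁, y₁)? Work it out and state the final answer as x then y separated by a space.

28 3

√87 = [9; 3,18, …], period ℓ=2 (even) → k=1
step 0: (9, 1)  from 9·(1,0) + (0,1)
step 1: (28, 3)  from 3·(9,1) + (1,0)
→ (28, 3).  Check: 28²=784, 87·3²=783, difference 1.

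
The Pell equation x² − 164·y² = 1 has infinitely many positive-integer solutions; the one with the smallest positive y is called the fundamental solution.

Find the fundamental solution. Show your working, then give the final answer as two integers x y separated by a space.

[12; 1,4,6,4,1,24] for √164; ℓ=6 ⇒ convergent index 5
step 0: (12, 1)  from 12·(1,0) + (0,1)
step 1: (13, 1)  from 1·(12,1) + (1,0)
step 2: (64, 5)  from 4·(13,1) + (12,1)
step 3: (397, 31)  from 6·(64,5) + (13,1)
step 4: (1652, 129)  from 4·(397,31) + (64,5)
step 5: (2049, 160)  from 1·(1652,129) + (397,31)
fundamental: x₁=2049, y₁=160  (since 4198401 − 164·25600 = 1)

2049 160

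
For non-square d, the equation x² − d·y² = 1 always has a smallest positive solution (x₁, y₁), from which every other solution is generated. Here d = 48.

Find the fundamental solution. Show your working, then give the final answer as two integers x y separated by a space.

√48 → a₀=6, period (1,12); ℓ=2 even so k=1
a_0=6:  p_0=6·1+0=6,  q_0=6·0+1=1
a_1=1:  p_1=1·6+1=7,  q_1=1·1+0=1
fundamental: x₁=7, y₁=1  (since 49 − 48·1 = 1)

7 1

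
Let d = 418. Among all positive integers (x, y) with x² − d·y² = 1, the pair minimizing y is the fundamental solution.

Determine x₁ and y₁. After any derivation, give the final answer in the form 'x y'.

d=418: √d = [20; 2,4,20,4,2,40] (ℓ=6, even), read p_5/q_5
step 0: (20, 1)  from 20·(1,0) + (0,1)
…
step 2: (184, 9)  from 4·(41,2) + (20,1)
…
step 4: (15068, 737)  from 4·(3721,182) + (184,9)
step 5: (33857, 1656)  from 2·(15068,737) + (3721,182)
→ (33857, 1656).  Check: 33857²=1146296449, 418·1656²=1146296448, difference 1.

33857 1656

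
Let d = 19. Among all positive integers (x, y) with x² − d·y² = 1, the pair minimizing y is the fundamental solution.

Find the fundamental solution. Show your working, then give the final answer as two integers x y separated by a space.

170 39

√19 = [4; 2,1,3,1,2,8, …], period ℓ=6 (even) → k=5
k=0  a_k=4  p_k/q_k = 4/1
…
k=4  a_k=1  p_k/q_k = 61/14
k=5  a_k=2  p_k/q_k = 170/39
fundamental: x₁=170, y₁=39  (since 28900 − 19·1521 = 1)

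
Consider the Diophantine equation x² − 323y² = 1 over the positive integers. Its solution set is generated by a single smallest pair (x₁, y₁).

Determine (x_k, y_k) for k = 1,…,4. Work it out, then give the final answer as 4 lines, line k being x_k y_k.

[17; 1,34] for √323; ℓ=2 ⇒ convergent index 1
a_0=17:  p_0=17·1+0=17,  q_0=17·0+1=1
a_1=1:  p_1=1·17+1=18,  q_1=1·1+0=1
→ (18, 1).  Check: 18²=324, 323·1²=323, difference 1.
k=2:  x_2 = 18·18+323·1·1 = 647,  y_2 = 18·1+1·18 = 36
k=3:  x_3 = 18·647+323·1·36 = 23274,  y_3 = 18·36+1·647 = 1295
k=4:  x_4 = 18·23274+323·1·1295 = 837217,  y_4 = 18·1295+1·23274 = 46584

18 1
647 36
23274 1295
837217 46584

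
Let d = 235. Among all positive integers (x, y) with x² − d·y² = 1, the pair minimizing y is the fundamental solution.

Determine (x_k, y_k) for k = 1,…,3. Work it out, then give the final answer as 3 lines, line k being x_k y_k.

[15; 3,30] for √235; ℓ=2 ⇒ convergent index 1
step 0: (15, 1)  from 15·(1,0) + (0,1)
step 1: (46, 3)  from 3·(15,1) + (1,0)
(x₁, y₁) = (46, 3);  46² − 235·3² = 1 ✓
n=2: (46,3)∘(46,3) = (46·46+235·3·3, 46·3+3·46) = (4231,276)
n=3: (4231,276)∘(46,3) = (46·4231+235·3·276, 46·276+3·4231) = (389206,25389)

46 3
4231 276
389206 25389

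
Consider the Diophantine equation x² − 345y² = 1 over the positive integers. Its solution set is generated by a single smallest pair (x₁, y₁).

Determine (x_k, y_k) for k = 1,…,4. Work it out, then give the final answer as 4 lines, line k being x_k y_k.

6761 364
91422241 4922008
1236211536041 66555391812
16716052298924161 899962003159856

[18; 1,1,2,1,6,1,2,1,1,36] for √345; ℓ=10 ⇒ convergent index 9
a_0=18:  p_0=18·1+0=18,  q_0=18·0+1=1
a_1=1:  p_1=1·18+1=19,  q_1=1·1+0=1
a_2=1:  p_2=1·19+18=37,  q_2=1·1+1=2
a_3=2:  p_3=2·37+19=93,  q_3=2·2+1=5
a_4=1:  p_4=1·93+37=130,  q_4=1·5+2=7
a_5=6:  p_5=6·130+93=873,  q_5=6·7+5=47
a_6=1:  p_6=1·873+130=1003,  q_6=1·47+7=54
a_7=2:  p_7=2·1003+873=2879,  q_7=2·54+47=155
a_8=1:  p_8=1·2879+1003=3882,  q_8=1·155+54=209
a_9=1:  p_9=1·3882+2879=6761,  q_9=1·209+155=364
fundamental: x₁=6761, y₁=364  (since 45711121 − 345·132496 = 1)
n=2: (6761,364)∘(6761,364) = (6761·6761+345·364·364, 6761·364+364·6761) = (91422241,4922008)
n=3: (91422241,4922008)∘(6761,364) = (6761·91422241+345·364·4922008, 6761·4922008+364·91422241) = (1236211536041,66555391812)
n=4: (1236211536041,66555391812)∘(6761,364) = (6761·1236211536041+345·364·66555391812, 6761·66555391812+364·1236211536041) = (16716052298924161,899962003159856)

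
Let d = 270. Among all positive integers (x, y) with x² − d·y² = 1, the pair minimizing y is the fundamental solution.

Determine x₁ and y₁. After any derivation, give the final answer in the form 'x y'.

[16; 2,3,6,3,2,32] for √270; ℓ=6 ⇒ convergent index 5
step 0: (16, 1)  from 16·(1,0) + (0,1)
step 1: (33, 2)  from 2·(16,1) + (1,0)
step 2: (115, 7)  from 3·(33,2) + (16,1)
step 3: (723, 44)  from 6·(115,7) + (33,2)
step 4: (2284, 139)  from 3·(723,44) + (115,7)
step 5: (5291, 322)  from 2·(2284,139) + (723,44)
(x₁, y₁) = (5291, 322);  5291² − 270·322² = 1 ✓

5291 322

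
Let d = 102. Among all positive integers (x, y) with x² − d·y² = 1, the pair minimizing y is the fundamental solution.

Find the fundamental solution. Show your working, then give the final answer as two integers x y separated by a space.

√102 = [10; 10,20, …], period ℓ=2 (even) → k=1
k=0  a_k=10  p_k/q_k = 10/1
k=1  a_k=10  p_k/q_k = 101/10
fundamental: x₁=101, y₁=10  (since 10201 − 102·100 = 1)

101 10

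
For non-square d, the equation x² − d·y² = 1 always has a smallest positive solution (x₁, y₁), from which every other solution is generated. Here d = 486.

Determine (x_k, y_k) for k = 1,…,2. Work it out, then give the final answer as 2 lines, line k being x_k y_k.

485 22
470449 21340

√486 = [22; 22,44, …], period ℓ=2 (even) → k=1
k=0  a_k=22  p_k/q_k = 22/1
k=1  a_k=22  p_k/q_k = 485/22
fundamental: x₁=485, y₁=22  (since 235225 − 486·484 = 1)
(485+22√486)^2 = 470449 + 21340√486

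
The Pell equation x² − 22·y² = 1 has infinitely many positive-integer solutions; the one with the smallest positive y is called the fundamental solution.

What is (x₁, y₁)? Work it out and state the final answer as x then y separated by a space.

197 42

d=22: √d = [4; 1,2,4,2,1,8] (ℓ=6, even), read p_5/q_5
i=0: a=4 ⇒ p=4, q=1
…
i=2: a=2 ⇒ p=14, q=3
…
i=4: a=2 ⇒ p=136, q=29
i=5: a=1 ⇒ p=197, q=42
(x₁, y₁) = (197, 42);  197² − 22·42² = 1 ✓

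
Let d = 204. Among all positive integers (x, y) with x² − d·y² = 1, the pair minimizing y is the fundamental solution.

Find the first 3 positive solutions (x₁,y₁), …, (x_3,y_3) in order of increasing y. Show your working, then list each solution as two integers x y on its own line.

4999 350
49980001 3499300
499700044999 34986001050

√204 = [14; 3,1,1,6,1,1,3,28, …], period ℓ=8 (even) → k=7
i=0: a=14 ⇒ p=14, q=1
i=1: a=3 ⇒ p=43, q=3
…
i=3: a=1 ⇒ p=100, q=7
i=4: a=6 ⇒ p=657, q=46
i=5: a=1 ⇒ p=757, q=53
i=6: a=1 ⇒ p=1414, q=99
i=7: a=3 ⇒ p=4999, q=350
fundamental: x₁=4999, y₁=350  (since 24990001 − 204·122500 = 1)
k=2:  x_2 = 4999·4999+204·350·350 = 49980001,  y_2 = 4999·350+350·4999 = 3499300
k=3:  x_3 = 4999·49980001+204·350·3499300 = 499700044999,  y_3 = 4999·3499300+350·49980001 = 34986001050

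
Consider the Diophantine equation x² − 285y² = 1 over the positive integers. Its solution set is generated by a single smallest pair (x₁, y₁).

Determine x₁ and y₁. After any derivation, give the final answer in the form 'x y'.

√285 = [16; 1,7,2,7,1,32, …], period ℓ=6 (even) → k=5
step 0: (16, 1)  from 16·(1,0) + (0,1)
…
step 2: (135, 8)  from 7·(17,1) + (16,1)
step 3: (287, 17)  from 2·(135,8) + (17,1)
step 4: (2144, 127)  from 7·(287,17) + (135,8)
step 5: (2431, 144)  from 1·(2144,127) + (287,17)
→ (2431, 144).  Check: 2431²=5909761, 285·144²=5909760, difference 1.

2431 144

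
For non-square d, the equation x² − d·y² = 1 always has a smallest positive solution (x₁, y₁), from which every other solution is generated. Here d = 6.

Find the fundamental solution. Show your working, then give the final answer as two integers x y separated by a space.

d=6: √d = [2; 2,4] (ℓ=2, even), read p_1/q_1
i=0: a=2 ⇒ p=2, q=1
i=1: a=2 ⇒ p=5, q=2
fundamental: x₁=5, y₁=2  (since 25 − 6·4 = 1)

5 2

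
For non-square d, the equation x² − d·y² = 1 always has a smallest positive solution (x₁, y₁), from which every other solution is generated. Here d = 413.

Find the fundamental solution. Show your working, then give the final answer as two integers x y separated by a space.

√413 → a₀=20, period (3,9,1,4,1,9,3,40); ℓ=8 even so k=7
step 0: (20, 1)  from 20·(1,0) + (0,1)
…
step 2: (569, 28)  from 9·(61,3) + (20,1)
step 3: (630, 31)  from 1·(569,28) + (61,3)
…
step 5: (3719, 183)  from 1·(3089,152) + (630,31)
step 6: (36560, 1799)  from 9·(3719,183) + (3089,152)
step 7: (113399, 5580)  from 3·(36560,1799) + (3719,183)
(x₁, y₁) = (113399, 5580);  113399² − 413·5580² = 1 ✓

113399 5580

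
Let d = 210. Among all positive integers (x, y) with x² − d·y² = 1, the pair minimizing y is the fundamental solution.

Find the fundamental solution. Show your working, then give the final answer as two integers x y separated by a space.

29 2

d=210: √d = [14; 2,28] (ℓ=2, even), read p_1/q_1
i=0: a=14 ⇒ p=14, q=1
i=1: a=2 ⇒ p=29, q=2
→ (29, 2).  Check: 29²=841, 210·2²=840, difference 1.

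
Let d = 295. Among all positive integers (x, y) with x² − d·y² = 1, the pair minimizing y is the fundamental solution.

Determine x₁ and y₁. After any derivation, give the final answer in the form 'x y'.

2024999 117900

[17; 5,1,2,3,2,6,2,3,2,1,5,34] for √295; ℓ=12 ⇒ convergent index 11
k=0  a_k=17  p_k/q_k = 17/1
k=1  a_k=5  p_k/q_k = 86/5
…
k=3  a_k=2  p_k/q_k = 292/17
k=4  a_k=3  p_k/q_k = 979/57
k=5  a_k=2  p_k/q_k = 2250/131
k=6  a_k=6  p_k/q_k = 14479/843
…
k=8  a_k=3  p_k/q_k = 108103/6294
…
k=10  a_k=1  p_k/q_k = 355517/20699
k=11  a_k=5  p_k/q_k = 2024999/117900
→ (2024999, 117900).  Check: 2024999²=4100620950001, 295·117900²=4100620950000, difference 1.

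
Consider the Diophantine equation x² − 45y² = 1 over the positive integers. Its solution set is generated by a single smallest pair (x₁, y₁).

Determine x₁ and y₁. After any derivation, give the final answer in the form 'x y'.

161 24

√45 → a₀=6, period (1,2,2,2,1,12); ℓ=6 even so k=5
k=0  a_k=6  p_k/q_k = 6/1
k=1  a_k=1  p_k/q_k = 7/1
k=2  a_k=2  p_k/q_k = 20/3
k=3  a_k=2  p_k/q_k = 47/7
k=4  a_k=2  p_k/q_k = 114/17
k=5  a_k=1  p_k/q_k = 161/24
(x₁, y₁) = (161, 24);  161² − 45·24² = 1 ✓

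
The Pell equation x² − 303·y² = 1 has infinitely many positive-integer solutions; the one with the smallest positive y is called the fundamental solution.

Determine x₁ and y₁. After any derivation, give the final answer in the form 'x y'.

[17; 2,2,5,2,2,34] for √303; ℓ=6 ⇒ convergent index 5
a_0=17:  p_0=17·1+0=17,  q_0=17·0+1=1
…
a_2=2:  p_2=2·35+17=87,  q_2=2·2+1=5
a_3=5:  p_3=5·87+35=470,  q_3=5·5+2=27
a_4=2:  p_4=2·470+87=1027,  q_4=2·27+5=59
a_5=2:  p_5=2·1027+470=2524,  q_5=2·59+27=145
→ (2524, 145).  Check: 2524²=6370576, 303·145²=6370575, difference 1.

2524 145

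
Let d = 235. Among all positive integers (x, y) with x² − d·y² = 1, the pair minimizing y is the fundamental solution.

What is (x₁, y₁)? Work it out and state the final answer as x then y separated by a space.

d=235: √d = [15; 3,30] (ℓ=2, even), read p_1/q_1
i=0: a=15 ⇒ p=15, q=1
i=1: a=3 ⇒ p=46, q=3
(x₁, y₁) = (46, 3);  46² − 235·3² = 1 ✓

46 3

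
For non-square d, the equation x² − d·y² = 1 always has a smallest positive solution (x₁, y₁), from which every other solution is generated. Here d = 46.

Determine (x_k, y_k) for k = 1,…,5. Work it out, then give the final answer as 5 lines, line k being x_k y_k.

24335 3588
1184384449 174627960
57643991108495 8499142809612
2805533046066067201 413653280369188080
136545293294391499564175 20132505147069241043988

√46 → a₀=6, period (1,3,1,1,2,6,2,1,1,3,1,12); ℓ=12 even so k=11
k=0  a_k=6  p_k/q_k = 6/1
k=1  a_k=1  p_k/q_k = 7/1
k=2  a_k=3  p_k/q_k = 27/4
k=3  a_k=1  p_k/q_k = 34/5
k=4  a_k=1  p_k/q_k = 61/9
…
k=6  a_k=6  p_k/q_k = 997/147
…
k=8  a_k=1  p_k/q_k = 3147/464
…
k=10  a_k=3  p_k/q_k = 19038/2807
k=11  a_k=1  p_k/q_k = 24335/3588
(x₁, y₁) = (24335, 3588);  24335² − 46·3588² = 1 ✓
k=2:  x_2 = 24335·24335+46·3588·3588 = 1184384449,  y_2 = 24335·3588+3588·24335 = 174627960
k=3:  x_3 = 24335·1184384449+46·3588·174627960 = 57643991108495,  y_3 = 24335·174627960+3588·1184384449 = 8499142809612
k=4:  x_4 = 24335·57643991108495+46·3588·8499142809612 = 2805533046066067201,  y_4 = 24335·8499142809612+3588·57643991108495 = 413653280369188080
k=5:  x_5 = 24335·2805533046066067201+46·3588·413653280369188080 = 136545293294391499564175,  y_5 = 24335·413653280369188080+3588·2805533046066067201 = 20132505147069241043988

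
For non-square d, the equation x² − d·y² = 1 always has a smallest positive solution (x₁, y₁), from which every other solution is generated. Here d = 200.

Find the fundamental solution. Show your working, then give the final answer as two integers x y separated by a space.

[14; 7,28] for √200; ℓ=2 ⇒ convergent index 1
k=0  a_k=14  p_k/q_k = 14/1
k=1  a_k=7  p_k/q_k = 99/7
fundamental: x₁=99, y₁=7  (since 9801 − 200·49 = 1)

99 7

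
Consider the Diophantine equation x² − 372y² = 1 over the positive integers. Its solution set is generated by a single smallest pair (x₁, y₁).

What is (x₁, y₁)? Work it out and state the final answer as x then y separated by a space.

d=372: √d = [19; 3,2,12,2,3,38] (ℓ=6, even), read p_5/q_5
i=0: a=19 ⇒ p=19, q=1
i=1: a=3 ⇒ p=58, q=3
i=2: a=2 ⇒ p=135, q=7
i=3: a=12 ⇒ p=1678, q=87
i=4: a=2 ⇒ p=3491, q=181
i=5: a=3 ⇒ p=12151, q=630
→ (12151, 630).  Check: 12151²=147646801, 372·630²=147646800, difference 1.

12151 630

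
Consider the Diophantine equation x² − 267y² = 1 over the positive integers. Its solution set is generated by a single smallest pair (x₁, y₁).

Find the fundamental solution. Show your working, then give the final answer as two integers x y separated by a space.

√267 = [16; 2,1,15,1,2,32, …], period ℓ=6 (even) → k=5
i=0: a=16 ⇒ p=16, q=1
i=1: a=2 ⇒ p=33, q=2
…
i=4: a=1 ⇒ p=817, q=50
i=5: a=2 ⇒ p=2402, q=147
fundamental: x₁=2402, y₁=147  (since 5769604 − 267·21609 = 1)

2402 147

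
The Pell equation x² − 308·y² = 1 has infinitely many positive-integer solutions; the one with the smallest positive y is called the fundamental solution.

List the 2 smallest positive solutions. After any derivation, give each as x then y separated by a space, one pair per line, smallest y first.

351 20
246401 14040

[17; 1,1,4,1,1,34] for √308; ℓ=6 ⇒ convergent index 5
k=0  a_k=17  p_k/q_k = 17/1
k=1  a_k=1  p_k/q_k = 18/1
k=2  a_k=1  p_k/q_k = 35/2
…
k=4  a_k=1  p_k/q_k = 193/11
k=5  a_k=1  p_k/q_k = 351/20
(x₁, y₁) = (351, 20);  351² − 308·20² = 1 ✓
k=2:  x_2 = 351·351+308·20·20 = 246401,  y_2 = 351·20+20·351 = 14040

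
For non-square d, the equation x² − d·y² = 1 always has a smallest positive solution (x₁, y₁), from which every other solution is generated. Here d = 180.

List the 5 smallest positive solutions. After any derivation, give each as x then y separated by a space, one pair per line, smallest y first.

161 12
51841 3864
16692641 1244196
5374978561 400627248
1730726404001 129000729660

√180 → a₀=13, period (2,2,2,26); ℓ=4 even so k=3
step 0: (13, 1)  from 13·(1,0) + (0,1)
step 1: (27, 2)  from 2·(13,1) + (1,0)
step 2: (67, 5)  from 2·(27,2) + (13,1)
step 3: (161, 12)  from 2·(67,5) + (27,2)
→ (161, 12).  Check: 161²=25921, 180·12²=25920, difference 1.
(x_2, y_2) = (161·161 + 180·12·12, 161·12 + 12·161) = (51841, 3864)
(x_3, y_3) = (161·51841 + 180·12·3864, 161·3864 + 12·51841) = (16692641, 1244196)
(x_4, y_4) = (161·16692641 + 180·12·1244196, 161·1244196 + 12·16692641) = (5374978561, 400627248)
(x_5, y_5) = (161·5374978561 + 180·12·400627248, 161·400627248 + 12·5374978561) = (1730726404001, 129000729660)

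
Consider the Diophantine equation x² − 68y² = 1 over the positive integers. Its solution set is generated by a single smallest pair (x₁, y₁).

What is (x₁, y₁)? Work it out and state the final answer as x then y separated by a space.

33 4

√68 = [8; 4,16, …], period ℓ=2 (even) → k=1
step 0: (8, 1)  from 8·(1,0) + (0,1)
step 1: (33, 4)  from 4·(8,1) + (1,0)
fundamental: x₁=33, y₁=4  (since 1089 − 68·16 = 1)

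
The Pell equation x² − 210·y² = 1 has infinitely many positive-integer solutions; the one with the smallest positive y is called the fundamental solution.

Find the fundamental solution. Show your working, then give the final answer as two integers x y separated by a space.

d=210: √d = [14; 2,28] (ℓ=2, even), read p_1/q_1
k=0  a_k=14  p_k/q_k = 14/1
k=1  a_k=2  p_k/q_k = 29/2
fundamental: x₁=29, y₁=2  (since 841 − 210·4 = 1)

29 2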